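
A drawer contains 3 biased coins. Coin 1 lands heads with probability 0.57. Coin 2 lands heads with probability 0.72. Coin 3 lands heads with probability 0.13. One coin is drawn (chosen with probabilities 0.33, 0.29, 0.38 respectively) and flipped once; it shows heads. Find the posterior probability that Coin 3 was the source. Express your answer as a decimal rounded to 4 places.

Posterior probability ≈ 0.1107

Tabulate prior·likelihood by source: [1] prior 0.33, lik 0.57, product 0.1881; [2] prior 0.29, lik 0.72, product 0.2088; [3] prior 0.38, lik 0.13, product 0.04940.
Normalizing constant = 0.44630; the posterior for Coin 3 is its product over the sum, 0.04940/0.44630 = 0.1107.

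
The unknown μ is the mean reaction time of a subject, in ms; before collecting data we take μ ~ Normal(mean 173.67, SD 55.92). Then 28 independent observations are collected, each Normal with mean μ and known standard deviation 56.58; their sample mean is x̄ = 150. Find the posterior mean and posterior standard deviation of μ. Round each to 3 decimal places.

Prior precision 1/τ₀² = 1/55.92² = 0.00031979; data precision n/σ² = 28/56.58² = 0.00874646.
Posterior precision = 0.00031979 + 0.00874646 = 0.00906625, giving posterior SD = 1/√0.00906625 = 10.502.
Posterior mean = (0.00031979·173.67 + 0.00874646·150) / 0.00906625 = 150.835.

Posterior mean ≈ 150.835; posterior SD ≈ 10.502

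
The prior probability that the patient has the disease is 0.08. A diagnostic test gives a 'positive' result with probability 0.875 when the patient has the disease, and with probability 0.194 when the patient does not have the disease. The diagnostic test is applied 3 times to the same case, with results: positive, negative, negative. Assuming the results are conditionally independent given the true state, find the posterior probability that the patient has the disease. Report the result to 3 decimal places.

With H the event that the patient has the disease, the joint likelihood of the observed sequence is P(data|H) = 0.875·0.125·0.125 = 0.013672 and P(data|¬H) = 0.194·0.806·0.806 = 0.12603.
Bayes: P(H|data) = 0.08·0.013672 / (0.08·0.013672 + 0.92·0.12603) = 0.0010938/0.11704 = 0.0093.

Posterior P(H) ≈ 0.009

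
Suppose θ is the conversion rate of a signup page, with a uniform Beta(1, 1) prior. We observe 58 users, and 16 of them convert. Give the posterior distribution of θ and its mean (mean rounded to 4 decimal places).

Posterior: Beta(17, 43); mean ≈ 0.2833

The binomial likelihood is conjugate to the Beta prior: with 16 successes and 42 failures, the posterior is Beta(1+16, 1+42) = Beta(17, 43).
Posterior mean = α/(α+β) = 17/60 = 0.2833.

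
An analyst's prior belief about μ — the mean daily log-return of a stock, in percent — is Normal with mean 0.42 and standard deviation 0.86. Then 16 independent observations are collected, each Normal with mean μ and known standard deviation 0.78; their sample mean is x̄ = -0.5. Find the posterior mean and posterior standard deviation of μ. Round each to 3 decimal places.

Prior precision 1/τ₀² = 1/0.86² = 1.35208; data precision n/σ² = 16/0.78² = 26.2985.
Posterior precision = 1.35208 + 26.2985 = 27.6506, giving posterior SD = 1/√27.6506 = 0.190.
Posterior mean = (1.35208·0.42 + 26.2985·-0.5) / 27.6506 = -0.455.

Posterior mean ≈ -0.455; posterior SD ≈ 0.190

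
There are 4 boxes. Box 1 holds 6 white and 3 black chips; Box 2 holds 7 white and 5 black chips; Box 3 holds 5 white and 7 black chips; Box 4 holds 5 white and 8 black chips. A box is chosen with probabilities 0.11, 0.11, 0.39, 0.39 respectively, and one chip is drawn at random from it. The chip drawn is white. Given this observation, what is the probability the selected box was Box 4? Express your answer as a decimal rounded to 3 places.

Tabulate prior·likelihood by source: [1] prior 0.11, lik 0.6667, product 0.07333; [2] prior 0.11, lik 0.5833, product 0.06417; [3] prior 0.39, lik 0.4167, product 0.1625; [4] prior 0.39, lik 0.3846, product 0.1500.
Normalizing constant = 0.45000; the posterior for Box 4 is its product over the sum, 0.1500/0.45000 = 0.333.

Posterior probability ≈ 0.333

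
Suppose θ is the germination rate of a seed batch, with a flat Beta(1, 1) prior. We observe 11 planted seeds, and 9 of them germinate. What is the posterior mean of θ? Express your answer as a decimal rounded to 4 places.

Posterior mean ≈ 0.7692

Observing 9 successes and 2 failures updates Beta(1, 1) by adding the success and failure counts to the two shape parameters: α = 1+9 = 10, β = 1+2 = 3.
E[θ | data] = 10/(10+3) = 0.7692.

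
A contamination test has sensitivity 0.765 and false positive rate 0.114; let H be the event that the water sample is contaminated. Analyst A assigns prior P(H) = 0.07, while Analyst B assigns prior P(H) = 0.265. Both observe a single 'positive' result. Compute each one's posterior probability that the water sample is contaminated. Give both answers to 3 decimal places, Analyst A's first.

Analyst A: 0.336; Analyst B: 0.708

The likelihood ratio for a 'positive' result is 0.765/0.114 = 6.7105.
Analyst A: prior odds 0.07/0.93 = 0.075269; posterior odds 0.50509; posterior probability 0.336.
Analyst B: prior odds 0.265/0.735 = 0.36054; posterior odds 2.4194; posterior probability 0.708.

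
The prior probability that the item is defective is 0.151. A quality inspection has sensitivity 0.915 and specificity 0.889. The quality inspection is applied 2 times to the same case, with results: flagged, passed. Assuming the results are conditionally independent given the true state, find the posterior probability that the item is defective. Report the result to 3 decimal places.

Posterior P(H) ≈ 0.123

With H the event that the item is defective, the joint likelihood of the observed sequence is P(data|H) = 0.915·0.085 = 0.077775 and P(data|¬H) = 0.111·0.889 = 0.098679.
Bayes: P(H|data) = 0.151·0.077775 / (0.151·0.077775 + 0.849·0.098679) = 0.011744/0.095522 = 0.1229.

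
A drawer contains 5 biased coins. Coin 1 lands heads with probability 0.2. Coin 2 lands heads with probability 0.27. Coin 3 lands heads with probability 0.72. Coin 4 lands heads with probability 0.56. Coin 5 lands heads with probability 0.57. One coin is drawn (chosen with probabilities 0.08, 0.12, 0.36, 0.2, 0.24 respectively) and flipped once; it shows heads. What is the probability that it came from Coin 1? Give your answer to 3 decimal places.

Posterior probability ≈ 0.029

P(heads|C1) = 0.2; P(heads|C2) = 0.27; P(heads|C3) = 0.72; P(heads|C4) = 0.56; P(heads|C5) = 0.57.
Prior × likelihood for each source: 0.08·0.2=0.01600, 0.12·0.27=0.03240, 0.36·0.72=0.2592, 0.2·0.56=0.1120, 0.24·0.57=0.1368. Summing gives P(heads) = 0.55640.
P(Coin 1 | heads) = 0.01600 / 0.55640 = 0.029.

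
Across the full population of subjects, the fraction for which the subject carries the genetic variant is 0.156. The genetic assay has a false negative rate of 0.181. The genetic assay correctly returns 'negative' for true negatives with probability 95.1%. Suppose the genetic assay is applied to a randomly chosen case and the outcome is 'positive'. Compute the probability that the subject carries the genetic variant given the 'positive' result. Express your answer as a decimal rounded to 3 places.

Write H for 'the subject carries the genetic variant'. Prior odds H:¬H = 0.156/0.844 = 0.18483. For the 'positive' outcome, the likelihood ratio is 0.819/0.049 = 16.714.
Posterior odds = 0.18483 × 16.714 = 3.0894, so P(H|E) = 3.0894/(1+3.0894) = 0.755.

P(H | E) ≈ 0.755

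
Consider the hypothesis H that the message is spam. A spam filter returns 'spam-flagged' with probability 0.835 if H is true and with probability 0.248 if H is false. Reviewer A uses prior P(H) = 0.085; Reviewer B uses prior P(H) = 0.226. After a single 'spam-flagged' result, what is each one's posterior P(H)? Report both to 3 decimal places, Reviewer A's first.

The likelihood ratio for a 'spam-flagged' result is 0.835/0.248 = 3.3669.
Reviewer A: prior odds 0.085/0.915 = 0.092896; posterior odds 0.31278; posterior probability 0.238.
Reviewer B: prior odds 0.226/0.774 = 0.29199; posterior odds 0.98311; posterior probability 0.496.

Reviewer A: 0.238; Reviewer B: 0.496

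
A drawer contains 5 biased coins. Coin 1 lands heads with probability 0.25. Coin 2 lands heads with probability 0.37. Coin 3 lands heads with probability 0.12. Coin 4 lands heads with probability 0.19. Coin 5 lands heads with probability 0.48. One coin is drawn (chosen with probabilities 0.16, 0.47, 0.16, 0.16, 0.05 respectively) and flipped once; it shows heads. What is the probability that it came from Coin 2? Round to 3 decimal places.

Posterior probability ≈ 0.605

P(heads|C1) = 0.25; P(heads|C2) = 0.37; P(heads|C3) = 0.12; P(heads|C4) = 0.19; P(heads|C5) = 0.48.
Prior × likelihood for each source: 0.16·0.25=0.04000, 0.47·0.37=0.1739, 0.16·0.12=0.01920, 0.16·0.19=0.03040, 0.05·0.48=0.02400. Summing gives P(heads) = 0.28750.
P(Coin 2 | heads) = 0.1739 / 0.28750 = 0.605.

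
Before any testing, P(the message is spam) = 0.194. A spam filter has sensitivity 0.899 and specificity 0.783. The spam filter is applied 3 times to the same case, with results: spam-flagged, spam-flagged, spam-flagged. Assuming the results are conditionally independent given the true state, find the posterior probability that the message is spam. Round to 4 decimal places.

Let H be the event that the message is spam; start with P(H) = 0.194. P('spam-flagged'|H) = 0.899, P('spam-flagged'|¬H) = 0.217.
Update on result 1 ('spam-flagged'): P(H) ← 0.899·0.1940 / (0.899·0.1940 + 0.217·0.8060) = 0.17441/0.34931 = 0.4993.
Update on result 2 ('spam-flagged'): P(H) ← 0.899·0.4993 / (0.899·0.4993 + 0.217·0.5007) = 0.44886/0.55752 = 0.8051.
Update on result 3 ('spam-flagged'): P(H) ← 0.899·0.8051 / (0.899·0.8051 + 0.217·0.1949) = 0.72379/0.76609 = 0.9448.

Posterior P(H) ≈ 0.9448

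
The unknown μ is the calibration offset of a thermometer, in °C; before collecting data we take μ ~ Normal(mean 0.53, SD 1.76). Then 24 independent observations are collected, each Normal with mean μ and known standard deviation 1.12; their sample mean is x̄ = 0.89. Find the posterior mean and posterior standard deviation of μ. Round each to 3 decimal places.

Posterior mean ≈ 0.884; posterior SD ≈ 0.227

Prior precision 1/τ₀² = 1/1.76² = 0.322831; data precision n/σ² = 24/1.12² = 19.1327.
Posterior precision = 0.322831 + 19.1327 = 19.4555, giving posterior SD = 1/√19.4555 = 0.227.
Posterior mean = (0.322831·0.53 + 19.1327·0.89) / 19.4555 = 0.884.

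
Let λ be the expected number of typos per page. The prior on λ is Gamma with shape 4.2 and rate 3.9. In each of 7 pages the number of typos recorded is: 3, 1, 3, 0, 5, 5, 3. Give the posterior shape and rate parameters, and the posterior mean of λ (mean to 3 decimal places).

Total count ∑xᵢ = 20 over n = 7 pages.
Gamma is conjugate to the Poisson likelihood: posterior is Gamma(shape = 4.2+20 = 24.2, rate = 3.9+7 = 10.9).
E[λ | data] = 24.2/10.9 = 2.220.

Posterior: Gamma(shape=24.2, rate=10.9); mean ≈ 2.220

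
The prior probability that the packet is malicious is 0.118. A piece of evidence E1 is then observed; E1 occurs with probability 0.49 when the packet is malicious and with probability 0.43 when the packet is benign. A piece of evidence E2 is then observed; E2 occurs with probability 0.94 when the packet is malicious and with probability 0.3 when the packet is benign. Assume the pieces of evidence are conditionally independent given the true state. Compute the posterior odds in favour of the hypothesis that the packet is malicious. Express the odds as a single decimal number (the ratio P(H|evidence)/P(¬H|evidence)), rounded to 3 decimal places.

Posterior odds ≈ 0.478

Prior odds = 0.118/(1−0.118) = 0.13379. In log-odds, ln(0.13379) = -2.0115.
Add log likelihood ratios: ln(1.1395) + ln(3.1333) = 1.2727.
Posterior log-odds = -0.73879, so posterior odds = exp(-0.73879) = 0.47769.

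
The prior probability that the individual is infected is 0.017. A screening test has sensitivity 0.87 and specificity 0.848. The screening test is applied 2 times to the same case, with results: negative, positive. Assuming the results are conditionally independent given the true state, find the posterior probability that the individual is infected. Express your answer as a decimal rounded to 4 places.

With H the event that the individual is infected, the joint likelihood of the observed sequence is P(data|H) = 0.13·0.87 = 0.11310 and P(data|¬H) = 0.848·0.152 = 0.12890.
Bayes: P(H|data) = 0.017·0.11310 / (0.017·0.11310 + 0.983·0.12890) = 0.0019227/0.12863 = 0.0149.

Posterior P(H) ≈ 0.0149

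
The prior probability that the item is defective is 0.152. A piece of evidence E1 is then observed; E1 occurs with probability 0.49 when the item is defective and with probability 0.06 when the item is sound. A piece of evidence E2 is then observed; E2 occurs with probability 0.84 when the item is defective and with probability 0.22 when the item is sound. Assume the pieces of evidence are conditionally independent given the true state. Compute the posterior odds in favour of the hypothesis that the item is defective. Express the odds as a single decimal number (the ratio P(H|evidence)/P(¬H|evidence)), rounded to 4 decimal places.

Posterior odds ≈ 5.5892

Prior odds = 0.152/(1−0.152) = 0.17925.
Likelihood ratio for E1 = 0.49/0.06 = 8.1667.
Likelihood ratio for E2 = 0.84/0.22 = 3.8182.
Posterior odds = prior odds × LR₁ × LR₂ = 5.5892.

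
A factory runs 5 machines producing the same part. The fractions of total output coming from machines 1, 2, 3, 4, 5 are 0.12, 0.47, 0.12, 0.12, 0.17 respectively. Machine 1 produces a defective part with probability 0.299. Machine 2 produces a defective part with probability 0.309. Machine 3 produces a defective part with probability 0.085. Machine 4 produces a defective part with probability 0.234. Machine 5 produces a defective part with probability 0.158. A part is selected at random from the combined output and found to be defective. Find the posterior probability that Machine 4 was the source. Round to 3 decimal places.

P(defective|M1) = 0.299; P(defective|M2) = 0.309; P(defective|M3) = 0.085; P(defective|M4) = 0.234; P(defective|M5) = 0.158.
Prior × likelihood for each source: 0.12·0.299=0.03588, 0.47·0.309=0.1452, 0.12·0.085=0.01020, 0.12·0.234=0.02808, 0.17·0.158=0.02686. Summing gives P(defective) = 0.24625.
P(Machine 4 | defective) = 0.02808 / 0.24625 = 0.114.

Posterior probability ≈ 0.114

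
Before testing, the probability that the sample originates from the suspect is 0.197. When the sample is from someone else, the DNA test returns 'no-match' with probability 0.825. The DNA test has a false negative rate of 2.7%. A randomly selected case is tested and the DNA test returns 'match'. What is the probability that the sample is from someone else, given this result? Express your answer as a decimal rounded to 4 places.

P(¬H | E) ≈ 0.4230

Write H for 'the sample originates from the suspect'. Prior odds H:¬H = 0.197/0.803 = 0.24533. For the 'match' outcome, the likelihood ratio is 0.973/0.175 = 5.5600.
Posterior odds = 0.24533 × 5.5600 = 1.3640, so P(H|E) = 1.3640/(1+1.3640) = 0.5770. Then P(¬H|E) = 1 − 0.5770 = 0.4230.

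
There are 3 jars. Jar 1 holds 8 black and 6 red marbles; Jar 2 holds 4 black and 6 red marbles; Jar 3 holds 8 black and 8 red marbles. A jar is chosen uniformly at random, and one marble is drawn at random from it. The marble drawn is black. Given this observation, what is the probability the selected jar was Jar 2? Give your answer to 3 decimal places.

Tabulate prior·likelihood by source: [1] prior 0.333333, lik 0.5714, product 0.1905; [2] prior 0.333333, lik 0.4, product 0.1333; [3] prior 0.333333, lik 0.5, product 0.1667.
Normalizing constant = 0.49048; the posterior for Jar 2 is its product over the sum, 0.1333/0.49048 = 0.272.

Posterior probability ≈ 0.272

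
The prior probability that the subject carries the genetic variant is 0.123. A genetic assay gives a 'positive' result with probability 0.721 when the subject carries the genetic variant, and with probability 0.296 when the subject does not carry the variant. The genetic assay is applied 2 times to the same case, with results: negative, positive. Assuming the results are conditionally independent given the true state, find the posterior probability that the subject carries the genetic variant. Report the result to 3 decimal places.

Let H be the event that the subject carries the genetic variant; start with P(H) = 0.123. P('positive'|H) = 0.721, P('positive'|¬H) = 0.296.
Update on result 1 ('negative'): P(H) ← 0.279·0.1230 / (0.279·0.1230 + 0.704·0.8770) = 0.034317/0.65172 = 0.0527.
Update on result 2 ('positive'): P(H) ← 0.721·0.0527 / (0.721·0.0527 + 0.296·0.9473) = 0.037965/0.31838 = 0.1192.

Posterior P(H) ≈ 0.119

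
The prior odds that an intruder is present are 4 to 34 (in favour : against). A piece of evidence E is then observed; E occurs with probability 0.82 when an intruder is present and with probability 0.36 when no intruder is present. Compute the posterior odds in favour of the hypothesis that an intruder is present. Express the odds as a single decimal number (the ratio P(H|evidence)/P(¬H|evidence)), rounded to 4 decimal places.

Posterior odds ≈ 0.2680

Prior odds = 4/34 = 0.11765. In log-odds, ln(0.11765) = -2.1401.
Add log likelihood ratio: ln(2.2778) = 0.82320.
Posterior log-odds = -1.3169, so posterior odds = exp(-1.3169) = 0.26797.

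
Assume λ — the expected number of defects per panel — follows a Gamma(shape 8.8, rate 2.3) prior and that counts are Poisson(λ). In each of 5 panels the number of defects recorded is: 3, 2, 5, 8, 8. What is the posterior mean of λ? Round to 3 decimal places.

Total count ∑xᵢ = 26 over n = 5 panels.
Gamma is conjugate to the Poisson likelihood: posterior is Gamma(shape = 8.8+26 = 34.8, rate = 2.3+5 = 7.3).
Posterior mean = shape/rate = 34.8/7.3 = 4.767.

Posterior mean ≈ 4.767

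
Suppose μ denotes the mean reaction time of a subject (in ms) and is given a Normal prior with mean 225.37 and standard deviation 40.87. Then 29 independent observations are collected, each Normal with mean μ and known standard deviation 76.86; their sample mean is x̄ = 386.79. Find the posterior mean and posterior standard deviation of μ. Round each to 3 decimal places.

With known σ, the Normal prior is conjugate. Weight on the data is w = (n/σ²)/(n/σ² + 1/τ₀²) = 0.00490905/(0.00490905+0.00059867) = 0.89130.
Posterior mean = w·x̄ + (1−w)·μ₀ = 0.89130·386.79 + 0.10870·225.37 = 369.244. Posterior variance = 1/(0.00490905+0.00059867) = 181.563, so SD = 13.475.

Posterior mean ≈ 369.244; posterior SD ≈ 13.475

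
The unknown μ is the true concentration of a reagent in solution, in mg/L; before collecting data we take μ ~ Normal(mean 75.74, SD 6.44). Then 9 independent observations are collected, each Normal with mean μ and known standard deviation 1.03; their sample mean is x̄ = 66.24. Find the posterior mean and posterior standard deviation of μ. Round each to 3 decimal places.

Posterior mean ≈ 66.267; posterior SD ≈ 0.343

Prior precision 1/τ₀² = 1/6.44² = 0.0241117; data precision n/σ² = 9/1.03² = 8.48336.
Posterior precision = 0.0241117 + 8.48336 = 8.50747, giving posterior SD = 1/√8.50747 = 0.343.
Posterior mean = (0.0241117·75.74 + 8.48336·66.24) / 8.50747 = 66.267.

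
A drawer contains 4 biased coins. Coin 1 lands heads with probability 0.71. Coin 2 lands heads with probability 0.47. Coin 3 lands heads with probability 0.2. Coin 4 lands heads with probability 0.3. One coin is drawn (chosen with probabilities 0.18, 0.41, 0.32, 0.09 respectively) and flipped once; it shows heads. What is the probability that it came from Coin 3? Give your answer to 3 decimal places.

Posterior probability ≈ 0.156

P(heads|C1) = 0.71; P(heads|C2) = 0.47; P(heads|C3) = 0.2; P(heads|C4) = 0.3.
Prior × likelihood for each source: 0.18·0.71=0.1278, 0.41·0.47=0.1927, 0.32·0.2=0.06400, 0.09·0.3=0.02700. Summing gives P(heads) = 0.41150.
P(Coin 3 | heads) = 0.06400 / 0.41150 = 0.156.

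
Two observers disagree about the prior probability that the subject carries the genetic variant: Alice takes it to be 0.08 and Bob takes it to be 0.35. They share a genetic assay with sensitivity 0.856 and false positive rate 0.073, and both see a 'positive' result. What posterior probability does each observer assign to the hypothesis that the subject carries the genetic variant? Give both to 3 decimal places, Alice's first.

The likelihood ratio for a 'positive' result is 0.856/0.073 = 11.726.
Alice: prior odds 0.08/0.92 = 0.086957; posterior odds 1.0197; posterior probability 0.505.
Bob: prior odds 0.35/0.65 = 0.53846; posterior odds 6.3140; posterior probability 0.863.

Alice: 0.505; Bob: 0.863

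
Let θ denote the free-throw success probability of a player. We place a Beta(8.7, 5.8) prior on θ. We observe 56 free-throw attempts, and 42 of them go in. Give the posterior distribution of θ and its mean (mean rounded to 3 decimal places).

The binomial likelihood is conjugate to the Beta prior: with 42 successes and 14 failures, the posterior is Beta(8.7+42, 5.8+14) = Beta(50.7, 19.8).
Posterior mean = α/(α+β) = 50.7/70.5 = 0.719.

Posterior: Beta(50.7, 19.8); mean ≈ 0.719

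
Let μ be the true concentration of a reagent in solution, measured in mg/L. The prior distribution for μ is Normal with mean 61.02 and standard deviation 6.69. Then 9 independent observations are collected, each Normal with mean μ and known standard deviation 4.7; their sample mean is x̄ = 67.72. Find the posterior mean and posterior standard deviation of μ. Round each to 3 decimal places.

Posterior mean ≈ 67.372; posterior SD ≈ 1.525

Prior precision 1/τ₀² = 1/6.69² = 0.0223433; data precision n/σ² = 9/4.7² = 0.407424.
Posterior precision = 0.0223433 + 0.407424 = 0.429767, giving posterior SD = 1/√0.429767 = 1.525.
Posterior mean = (0.0223433·61.02 + 0.407424·67.72) / 0.429767 = 67.372.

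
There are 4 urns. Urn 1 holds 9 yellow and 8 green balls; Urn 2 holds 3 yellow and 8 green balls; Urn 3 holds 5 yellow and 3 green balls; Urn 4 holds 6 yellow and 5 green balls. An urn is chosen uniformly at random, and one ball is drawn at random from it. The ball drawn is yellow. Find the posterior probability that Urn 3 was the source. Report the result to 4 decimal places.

P(yellow|Urn 1) = 0.5294; P(yellow|Urn 2) = 0.2727; P(yellow|Urn 3) = 0.625; P(yellow|Urn 4) = 0.5455.
Prior × likelihood for each source: 0.25·0.5294=0.1324, 0.25·0.2727=0.06818, 0.25·0.625=0.1562, 0.25·0.5455=0.1364. Summing gives P(yellow) = 0.49315.
P(Urn 3 | yellow) = 0.1562 / 0.49315 = 0.3168.

Posterior probability ≈ 0.3168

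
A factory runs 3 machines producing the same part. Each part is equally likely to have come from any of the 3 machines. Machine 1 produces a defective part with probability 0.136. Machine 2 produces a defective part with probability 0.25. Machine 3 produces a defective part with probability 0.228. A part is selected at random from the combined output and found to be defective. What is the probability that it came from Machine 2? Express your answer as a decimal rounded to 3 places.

Tabulate prior·likelihood by source: [1] prior 0.333333, lik 0.136, product 0.04533; [2] prior 0.333333, lik 0.25, product 0.08333; [3] prior 0.333333, lik 0.228, product 0.07600.
Normalizing constant = 0.20467; the posterior for Machine 2 is its product over the sum, 0.08333/0.20467 = 0.407.

Posterior probability ≈ 0.407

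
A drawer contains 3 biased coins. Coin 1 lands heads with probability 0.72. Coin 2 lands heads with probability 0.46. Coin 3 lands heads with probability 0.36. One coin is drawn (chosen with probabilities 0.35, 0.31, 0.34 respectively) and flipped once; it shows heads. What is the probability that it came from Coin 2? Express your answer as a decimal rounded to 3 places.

P(heads|C1) = 0.72; P(heads|C2) = 0.46; P(heads|C3) = 0.36.
Prior × likelihood for each source: 0.35·0.72=0.2520, 0.31·0.46=0.1426, 0.34·0.36=0.1224. Summing gives P(heads) = 0.51700.
P(Coin 2 | heads) = 0.1426 / 0.51700 = 0.276.

Posterior probability ≈ 0.276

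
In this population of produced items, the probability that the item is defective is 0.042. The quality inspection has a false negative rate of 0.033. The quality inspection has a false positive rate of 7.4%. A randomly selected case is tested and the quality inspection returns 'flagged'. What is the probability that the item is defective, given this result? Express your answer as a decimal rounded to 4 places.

Write H for 'the item is defective'. Prior odds H:¬H = 0.042/0.958 = 0.043841. For the 'flagged' outcome, the likelihood ratio is 0.967/0.074 = 13.068.
Posterior odds = 0.043841 × 13.068 = 0.57290, so P(H|E) = 0.57290/(1+0.57290) = 0.3642.

P(H | E) ≈ 0.3642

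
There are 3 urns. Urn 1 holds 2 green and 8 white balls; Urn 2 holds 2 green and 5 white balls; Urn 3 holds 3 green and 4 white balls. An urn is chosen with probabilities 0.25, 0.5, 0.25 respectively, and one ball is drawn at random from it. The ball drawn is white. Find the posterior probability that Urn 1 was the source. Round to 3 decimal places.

Posterior probability ≈ 0.286

P(white|Urn 1) = 0.8; P(white|Urn 2) = 0.7143; P(white|Urn 3) = 0.5714.
Prior × likelihood for each source: 0.25·0.8=0.2000, 0.5·0.7143=0.3571, 0.25·0.5714=0.1429. Summing gives P(white) = 0.70000.
P(Urn 1 | white) = 0.2000 / 0.70000 = 0.286.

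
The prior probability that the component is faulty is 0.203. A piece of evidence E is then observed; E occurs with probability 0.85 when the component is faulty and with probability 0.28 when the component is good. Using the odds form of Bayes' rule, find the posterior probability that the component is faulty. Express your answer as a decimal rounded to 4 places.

Prior odds = 0.203/(1−0.203) = 0.25471. In log-odds, ln(0.25471) = -1.3676.
Add log likelihood ratio: ln(3.0357) = 1.1104.
Posterior log-odds = -0.25720, so posterior odds = exp(-0.25720) = 0.77321. Converting, P(H|E) = 0.77321/1.7732 = 0.4361.

Posterior probability ≈ 0.4361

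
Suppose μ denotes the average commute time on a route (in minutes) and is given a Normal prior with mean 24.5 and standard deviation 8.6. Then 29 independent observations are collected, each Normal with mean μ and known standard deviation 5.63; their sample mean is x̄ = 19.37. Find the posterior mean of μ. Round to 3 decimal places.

With known σ, the Normal prior is conjugate. Weight on the data is w = (n/σ²)/(n/σ² + 1/τ₀²) = 0.914916/(0.914916+0.0135208) = 0.98544.
Posterior mean = w·x̄ + (1−w)·μ₀ = 0.98544·19.37 + 0.014563·24.5 = 19.445.

Posterior mean ≈ 19.445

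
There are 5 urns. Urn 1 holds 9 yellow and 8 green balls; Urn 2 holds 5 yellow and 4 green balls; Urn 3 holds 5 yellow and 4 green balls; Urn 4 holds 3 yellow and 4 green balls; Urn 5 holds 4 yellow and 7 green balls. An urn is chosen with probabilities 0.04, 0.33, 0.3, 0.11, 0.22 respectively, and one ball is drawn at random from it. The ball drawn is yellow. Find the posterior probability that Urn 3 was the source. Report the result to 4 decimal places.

P(yellow|Urn 1) = 0.5294; P(yellow|Urn 2) = 0.5556; P(yellow|Urn 3) = 0.5556; P(yellow|Urn 4) = 0.4286; P(yellow|Urn 5) = 0.3636.
Prior × likelihood for each source: 0.04·0.5294=0.02118, 0.33·0.5556=0.1833, 0.3·0.5556=0.1667, 0.11·0.4286=0.04714, 0.22·0.3636=0.08000. Summing gives P(yellow) = 0.49832.
P(Urn 3 | yellow) = 0.1667 / 0.49832 = 0.3345.

Posterior probability ≈ 0.3345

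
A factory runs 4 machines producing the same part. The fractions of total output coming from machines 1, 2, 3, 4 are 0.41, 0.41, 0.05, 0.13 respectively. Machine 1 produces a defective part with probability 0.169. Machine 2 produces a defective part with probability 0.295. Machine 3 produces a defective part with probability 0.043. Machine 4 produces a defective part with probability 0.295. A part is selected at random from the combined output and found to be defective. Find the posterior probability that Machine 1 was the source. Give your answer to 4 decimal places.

Posterior probability ≈ 0.3003

Tabulate prior·likelihood by source: [1] prior 0.41, lik 0.169, product 0.06929; [2] prior 0.41, lik 0.295, product 0.1209; [3] prior 0.05, lik 0.043, product 0.002150; [4] prior 0.13, lik 0.295, product 0.03835.
Normalizing constant = 0.23074; the posterior for Machine 1 is its product over the sum, 0.06929/0.23074 = 0.3003.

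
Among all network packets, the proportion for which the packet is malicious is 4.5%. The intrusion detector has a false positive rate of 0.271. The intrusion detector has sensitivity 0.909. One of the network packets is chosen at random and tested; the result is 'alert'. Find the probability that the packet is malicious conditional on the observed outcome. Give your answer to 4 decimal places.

P(H | E) ≈ 0.1365

Let H be the event that the packet is malicious. P(H) = 0.045, so P(¬H) = 0.955. With E the 'alert' result, P(E|H) = 0.909 and P(E|¬H) = 0.271.
P(E) = 0.909·0.045 + 0.271·0.955 = 0.040905 + 0.25881 = 0.29971.
By Bayes' theorem, P(H|E) = 0.040905 / 0.29971 = 0.1365.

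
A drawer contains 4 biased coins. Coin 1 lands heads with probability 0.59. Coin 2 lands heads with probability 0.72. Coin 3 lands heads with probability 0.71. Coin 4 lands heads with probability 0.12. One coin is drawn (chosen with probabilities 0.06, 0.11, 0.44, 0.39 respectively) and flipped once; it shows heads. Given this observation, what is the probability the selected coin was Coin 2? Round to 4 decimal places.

Posterior probability ≈ 0.1672

P(heads|C1) = 0.59; P(heads|C2) = 0.72; P(heads|C3) = 0.71; P(heads|C4) = 0.12.
Prior × likelihood for each source: 0.06·0.59=0.03540, 0.11·0.72=0.07920, 0.44·0.71=0.3124, 0.39·0.12=0.04680. Summing gives P(heads) = 0.47380.
P(Coin 2 | heads) = 0.07920 / 0.47380 = 0.1672.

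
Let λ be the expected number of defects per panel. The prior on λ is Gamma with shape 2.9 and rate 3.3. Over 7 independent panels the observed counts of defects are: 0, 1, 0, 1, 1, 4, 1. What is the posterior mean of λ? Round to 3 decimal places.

Total count ∑xᵢ = 8 over n = 7 panels.
Gamma is conjugate to the Poisson likelihood: posterior is Gamma(shape = 2.9+8 = 10.9, rate = 3.3+7 = 10.3).
Posterior mean = shape/rate = 10.9/10.3 = 1.058.

Posterior mean ≈ 1.058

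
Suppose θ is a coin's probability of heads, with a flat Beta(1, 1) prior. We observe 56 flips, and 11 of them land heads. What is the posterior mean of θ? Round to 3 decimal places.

The binomial likelihood is conjugate to the Beta prior: with 11 successes and 45 failures, the posterior is Beta(1+11, 1+45) = Beta(12, 46).
E[θ | data] = 12/(12+46) = 0.207.

Posterior mean ≈ 0.207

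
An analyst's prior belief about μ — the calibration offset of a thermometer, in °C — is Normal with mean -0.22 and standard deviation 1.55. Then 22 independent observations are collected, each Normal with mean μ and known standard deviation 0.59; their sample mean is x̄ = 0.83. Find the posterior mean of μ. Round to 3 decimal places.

Posterior mean ≈ 0.823

Prior precision 1/τ₀² = 1/1.55² = 0.416233; data precision n/σ² = 22/0.59² = 63.2002.
Posterior precision = 0.416233 + 63.2002 = 63.6165.
Posterior mean = (0.416233·-0.22 + 63.2002·0.83) / 63.6165 = 0.823.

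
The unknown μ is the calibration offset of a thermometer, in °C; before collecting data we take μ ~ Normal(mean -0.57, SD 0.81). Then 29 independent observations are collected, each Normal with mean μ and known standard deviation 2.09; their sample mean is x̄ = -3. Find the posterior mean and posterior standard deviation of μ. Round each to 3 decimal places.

Prior precision 1/τ₀² = 1/0.81² = 1.52416; data precision n/σ² = 29/2.09² = 6.63904.
Posterior precision = 1.52416 + 6.63904 = 8.16320, giving posterior SD = 1/√8.16320 = 0.350.
Posterior mean = (1.52416·-0.57 + 6.63904·-3) / 8.16320 = -2.546.

Posterior mean ≈ -2.546; posterior SD ≈ 0.350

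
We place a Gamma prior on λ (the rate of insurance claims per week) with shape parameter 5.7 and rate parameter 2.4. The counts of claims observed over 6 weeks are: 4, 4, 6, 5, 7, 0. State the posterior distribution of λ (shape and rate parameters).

Posterior: Gamma(shape=31.7, rate=8.4)

The Poisson likelihood adds the total count to the shape and the number of exposure periods to the rate. Here ∑xᵢ = 26 and n = 6, so shape 5.7→31.7 and rate 2.4→8.4.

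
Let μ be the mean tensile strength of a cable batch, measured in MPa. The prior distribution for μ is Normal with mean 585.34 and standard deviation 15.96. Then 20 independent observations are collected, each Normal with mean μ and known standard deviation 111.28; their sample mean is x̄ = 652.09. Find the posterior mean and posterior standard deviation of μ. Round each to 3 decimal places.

Posterior mean ≈ 604.796; posterior SD ≈ 13.434

Prior precision 1/τ₀² = 1/15.96² = 0.00392585; data precision n/σ² = 20/111.28² = 0.00161509.
Posterior precision = 0.00392585 + 0.00161509 = 0.00554094, giving posterior SD = 1/√0.00554094 = 13.434.
Posterior mean = (0.00392585·585.34 + 0.00161509·652.09) / 0.00554094 = 604.796.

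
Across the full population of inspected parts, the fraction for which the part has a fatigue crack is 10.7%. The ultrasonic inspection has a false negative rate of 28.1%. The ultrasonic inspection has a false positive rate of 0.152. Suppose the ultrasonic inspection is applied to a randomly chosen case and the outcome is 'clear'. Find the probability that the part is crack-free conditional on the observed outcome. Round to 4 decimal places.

P(¬H | E) ≈ 0.9618

Write H for 'the part has a fatigue crack'. Prior odds H:¬H = 0.107/0.893 = 0.11982. For the 'clear' outcome, the likelihood ratio is 0.281/0.848 = 0.33137.
Posterior odds = 0.11982 × 0.33137 = 0.039705, so P(H|E) = 0.039705/(1+0.039705) = 0.0382. Then P(¬H|E) = 1 − 0.0382 = 0.9618.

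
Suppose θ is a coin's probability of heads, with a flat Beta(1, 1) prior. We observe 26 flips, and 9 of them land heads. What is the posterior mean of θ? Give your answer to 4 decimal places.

The binomial likelihood is conjugate to the Beta prior: with 9 successes and 17 failures, the posterior is Beta(1+9, 1+17) = Beta(10, 18).
E[θ | data] = 10/(10+18) = 0.3571.

Posterior mean ≈ 0.3571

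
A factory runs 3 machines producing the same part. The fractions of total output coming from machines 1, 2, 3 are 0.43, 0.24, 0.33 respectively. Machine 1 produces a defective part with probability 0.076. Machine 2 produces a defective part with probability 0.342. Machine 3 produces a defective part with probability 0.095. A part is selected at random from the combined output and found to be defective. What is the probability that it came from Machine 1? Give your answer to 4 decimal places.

Posterior probability ≈ 0.2237

P(defective|M1) = 0.076; P(defective|M2) = 0.342; P(defective|M3) = 0.095.
Prior × likelihood for each source: 0.43·0.076=0.03268, 0.24·0.342=0.08208, 0.33·0.095=0.03135. Summing gives P(defective) = 0.14611.
P(Machine 1 | defective) = 0.03268 / 0.14611 = 0.2237.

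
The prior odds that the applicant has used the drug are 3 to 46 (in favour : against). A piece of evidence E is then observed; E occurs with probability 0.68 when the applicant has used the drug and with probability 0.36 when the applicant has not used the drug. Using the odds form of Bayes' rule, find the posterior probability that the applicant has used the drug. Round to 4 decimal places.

Posterior probability ≈ 0.1097

Prior odds = 3/46 = 0.065217.
Likelihood ratio for E = 0.68/0.36 = 1.8889.
Posterior odds = prior odds × LR = 0.12319.
Posterior probability = odds/(1+odds) = 0.12319/1.1232 = 0.1097.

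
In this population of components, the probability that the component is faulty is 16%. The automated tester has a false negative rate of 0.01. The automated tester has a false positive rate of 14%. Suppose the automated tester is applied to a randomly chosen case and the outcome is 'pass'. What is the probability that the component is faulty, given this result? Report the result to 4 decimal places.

P(H | E) ≈ 0.0022

Let H be the event that the component is faulty. P(H) = 0.16, so P(¬H) = 0.84. With E the 'pass' result, P(E|H) = 0.01 and P(E|¬H) = 0.86.
P(E) = 0.01·0.16 + 0.86·0.84 = 0.0016000 + 0.72240 = 0.72400.
By Bayes' theorem, P(H|E) = 0.0016000 / 0.72400 = 0.0022.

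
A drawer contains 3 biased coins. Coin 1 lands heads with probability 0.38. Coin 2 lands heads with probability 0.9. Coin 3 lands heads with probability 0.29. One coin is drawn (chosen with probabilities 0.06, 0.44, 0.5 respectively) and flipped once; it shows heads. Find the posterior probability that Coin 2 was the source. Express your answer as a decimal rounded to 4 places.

Posterior probability ≈ 0.7024

Tabulate prior·likelihood by source: [1] prior 0.06, lik 0.38, product 0.02280; [2] prior 0.44, lik 0.9, product 0.3960; [3] prior 0.5, lik 0.29, product 0.1450.
Normalizing constant = 0.56380; the posterior for Coin 2 is its product over the sum, 0.3960/0.56380 = 0.7024.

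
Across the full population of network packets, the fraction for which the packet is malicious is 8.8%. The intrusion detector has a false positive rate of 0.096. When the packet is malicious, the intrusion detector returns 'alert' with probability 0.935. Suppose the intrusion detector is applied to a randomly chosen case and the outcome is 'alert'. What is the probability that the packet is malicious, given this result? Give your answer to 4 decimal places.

P(H | E) ≈ 0.4845

Write H for 'the packet is malicious'. Prior odds H:¬H = 0.088/0.912 = 0.096491. For the 'alert' outcome, the likelihood ratio is 0.935/0.096 = 9.7396.
Posterior odds = 0.096491 × 9.7396 = 0.93978, so P(H|E) = 0.93978/(1+0.93978) = 0.4845.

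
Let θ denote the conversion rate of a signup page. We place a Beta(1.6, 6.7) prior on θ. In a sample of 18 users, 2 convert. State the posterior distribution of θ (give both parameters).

The binomial likelihood is conjugate to the Beta prior: with 2 successes and 16 failures, the posterior is Beta(1.6+2, 6.7+16) = Beta(3.6, 22.7).

Posterior: Beta(3.6, 22.7)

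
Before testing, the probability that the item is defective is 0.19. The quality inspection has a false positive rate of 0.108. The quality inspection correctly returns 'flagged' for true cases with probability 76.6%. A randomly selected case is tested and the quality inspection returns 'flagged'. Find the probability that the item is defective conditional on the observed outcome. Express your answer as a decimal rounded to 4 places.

Write H for 'the item is defective'. Prior odds H:¬H = 0.19/0.81 = 0.23457. For the 'flagged' outcome, the likelihood ratio is 0.766/0.108 = 7.0926.
Posterior odds = 0.23457 × 7.0926 = 1.6637, so P(H|E) = 1.6637/(1+1.6637) = 0.6246.

P(H | E) ≈ 0.6246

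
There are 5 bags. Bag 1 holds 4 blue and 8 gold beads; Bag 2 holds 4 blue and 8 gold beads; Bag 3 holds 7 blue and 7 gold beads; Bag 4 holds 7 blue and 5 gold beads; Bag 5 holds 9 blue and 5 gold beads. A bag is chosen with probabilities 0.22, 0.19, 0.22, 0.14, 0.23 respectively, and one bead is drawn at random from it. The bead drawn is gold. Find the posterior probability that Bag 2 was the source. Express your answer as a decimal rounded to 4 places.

Posterior probability ≈ 0.2418

P(gold|Bag 1) = 0.6667; P(gold|Bag 2) = 0.6667; P(gold|Bag 3) = 0.5; P(gold|Bag 4) = 0.4167; P(gold|Bag 5) = 0.3571.
Prior × likelihood for each source: 0.22·0.6667=0.1467, 0.19·0.6667=0.1267, 0.22·0.5=0.1100, 0.14·0.4167=0.05833, 0.23·0.3571=0.08214. Summing gives P(gold) = 0.52381.
P(Bag 2 | gold) = 0.1267 / 0.52381 = 0.2418.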